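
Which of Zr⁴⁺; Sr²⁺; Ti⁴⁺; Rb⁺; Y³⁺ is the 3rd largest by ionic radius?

Y³⁺

Tabulating Z and e⁻: Ti⁴⁺: 18 e⁻, Z=22, Zr⁴⁺: 36 e⁻, Z=40, Y³⁺: 36 e⁻, Z=39, Sr²⁺: 36 e⁻, Z=38, Rb⁺: 36 e⁻, Z=37. Ti⁴⁺ < Zr⁴⁺ (same group, 1 shell fewer); Zr⁴⁺ < Y³⁺ (isoelectronic, higher Z=40 is smaller); Y³⁺ < Sr²⁺ (isoelectronic, higher Z=39 is smaller); Sr²⁺ < Rb⁺ (both 36 e⁻, Z=38>37).
Ordering: Ti⁴⁺ < Zr⁴⁺ < Y³⁺ < Sr²⁺ < Rb⁺. The 3rd largest is Y³⁺.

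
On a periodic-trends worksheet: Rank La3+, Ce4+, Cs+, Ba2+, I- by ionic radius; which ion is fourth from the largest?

La3+

All of these have 54 electrons (isoelectronic). With the same electron cloud, the ion with the most protons pulls it in tightest. Nuclear charges: Ce4+ (Z=58), La3+ (Z=57), Ba2+ (Z=56), Cs+ (Z=55), I- (Z=53). Highest Z is smallest.
So the order is Ce4+ < La3+ < Ba2+ < Cs+ < I-; the 4th-largest ion is La3+.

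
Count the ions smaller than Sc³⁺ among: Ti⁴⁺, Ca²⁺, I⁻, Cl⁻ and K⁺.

1

Tabulating Z and e⁻: Ti⁴⁺ has 18 e⁻ (Z=22), Sc³⁺ has 18 e⁻ (Z=21), Ca²⁺ has 18 e⁻ (Z=20), K⁺ has 18 e⁻ (Z=19), Cl⁻ has 18 e⁻ (Z=17), I⁻ has 54 e⁻ (Z=53). Ti⁴⁺ < Sc³⁺ (both 18 e⁻, Z=22>21); Sc³⁺ < Ca²⁺ (isoelectronic, higher Z=21 is smaller); Ca²⁺ < K⁺ (isoelectronic, higher Z=20 is smaller); K⁺ < Cl⁻ (isoelectronic, higher Z=19 is smaller); Cl⁻ < I⁻ (same group, 2 shells fewer).
Overall: Ti⁴⁺ < Sc³⁺ < Ca²⁺ < K⁺ < Cl⁻ < I⁻. Sc³⁺ has 1 below it and 4 above. That's 1.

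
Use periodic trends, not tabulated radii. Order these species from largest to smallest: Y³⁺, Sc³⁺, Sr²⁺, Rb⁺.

Rb⁺ > Sr²⁺ > Y³⁺ > Sc³⁺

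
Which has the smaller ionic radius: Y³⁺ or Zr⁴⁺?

Each ion has 36 electrons. The ranking follows nuclear charge in reverse — greater Z gives a smaller radius. Zr⁴⁺ (Z=40), Y³⁺ (Z=39).

Zr⁴⁺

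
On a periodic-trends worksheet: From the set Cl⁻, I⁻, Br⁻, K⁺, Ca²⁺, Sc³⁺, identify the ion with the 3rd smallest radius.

Work out protons and electrons: Sc³⁺ (Z=21, 18 e⁻), Ca²⁺ (Z=20, 18 e⁻), K⁺ (Z=19, 18 e⁻), Cl⁻ (Z=17, 18 e⁻), Br⁻ (Z=35, 36 e⁻), I⁻ (Z=53, 54 e⁻). Sc³⁺ < Ca²⁺ (isoelectronic, higher Z=21 is smaller); Ca²⁺ < K⁺ (isoelectronic, higher Z=20 is smaller); K⁺ < Cl⁻ (isoelectronic, higher Z=19 is smaller); Cl⁻ < Br⁻ (same group, 1 shell fewer); Br⁻ < I⁻ (same group, 1 shell fewer).
So the order is Sc³⁺ < Ca²⁺ < K⁺ < Cl⁻ < Br⁻ < I⁻; the 3rd-smallest ion is K⁺.

K⁺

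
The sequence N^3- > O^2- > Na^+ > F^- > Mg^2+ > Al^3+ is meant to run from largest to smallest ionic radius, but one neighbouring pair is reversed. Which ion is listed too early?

Na^+

Scanning neighbour by neighbour, only Na^+/F^- violates a trend: both have 10 electrons but Z(Na)=11 > Z(F)=9, so Na^+ should be the smaller of the two. That makes Na^+ the one sitting a position early relative to where it belongs.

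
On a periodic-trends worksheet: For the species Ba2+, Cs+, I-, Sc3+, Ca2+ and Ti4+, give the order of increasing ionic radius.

Ti4+ < Sc3+ < Ca2+ < Ba2+ < Cs+ < I-

First list Z and electron count for each: Ti4+: 18 e⁻, Z=22, Sc3+: 18 e⁻, Z=21, Ca2+: 18 e⁻, Z=20, Ba2+: 54 e⁻, Z=56, Cs+: 54 e⁻, Z=55, I-: 54 e⁻, Z=53. Ti4+ < Sc3+ (both 18 e⁻, Z=22>21); Sc3+ < Ca2+ (isoelectronic, higher Z=21 is smaller); Ca2+ < Ba2+ (same group, period 4 vs 6); Ba2+ < Cs+ (both 54 e⁻, Z=56>55); Cs+ < I- (isoelectronic, higher Z=55 is smaller).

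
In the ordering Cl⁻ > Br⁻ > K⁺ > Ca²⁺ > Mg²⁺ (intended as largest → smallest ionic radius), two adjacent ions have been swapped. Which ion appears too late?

Br⁻

Compare adjacent ions: both in group 17 with the same charge; Cl⁻ (period 3) has the smaller radius — yet in this decreasing list Cl⁻ sits before Br⁻. Nothing else is reversed, so Br⁻ should move one place to the left.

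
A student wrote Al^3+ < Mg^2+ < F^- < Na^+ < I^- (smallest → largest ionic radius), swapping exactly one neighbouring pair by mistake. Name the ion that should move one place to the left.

Na^+

The pair F^-, Na^+ is the wrong way round — Na^+ and F^- share 10 electrons; the higher nuclear charge on Na (Z=11) contracts it more, so Na^+ < F^-. All other adjacent pairs agree with periodic trends, so Na^+ is the misplaced ion.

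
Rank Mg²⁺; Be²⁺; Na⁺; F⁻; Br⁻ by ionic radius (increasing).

Be²⁺ < Mg²⁺ < Na⁺ < F⁻ < Br⁻

First list Z and electron count for each: Be²⁺: 2 e⁻, Z=4, Mg²⁺: 10 e⁻, Z=12, Na⁺: 10 e⁻, Z=11, F⁻: 10 e⁻, Z=9, Br⁻: 36 e⁻, Z=35. Be²⁺ < Mg²⁺ (same group, period 2 vs 3); Mg²⁺ < Na⁺ (both 10 e⁻, Z=12>11); Na⁺ < F⁻ (isoelectronic, higher Z=11 is smaller); F⁻ < Br⁻ (same group, period 2 vs 4).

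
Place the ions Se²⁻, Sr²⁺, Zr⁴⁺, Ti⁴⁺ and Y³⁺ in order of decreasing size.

Se²⁻ > Sr²⁺ > Y³⁺ > Zr⁴⁺ > Ti⁴⁺

Electron counts and nuclear charges: Ti⁴⁺ (Z=22, 18 e⁻), Zr⁴⁺ (Z=40, 36 e⁻), Y³⁺ (Z=39, 36 e⁻), Sr²⁺ (Z=38, 36 e⁻), Se²⁻ (Z=34, 36 e⁻). Ti⁴⁺ < Zr⁴⁺ (same group, 1 shell fewer); Zr⁴⁺ < Y³⁺ (isoelectronic, higher Z=40 is smaller); Y³⁺ < Sr²⁺ (isoelectronic, higher Z=39 is smaller); Sr²⁺ < Se²⁻ (both 36 e⁻, Z=38>34).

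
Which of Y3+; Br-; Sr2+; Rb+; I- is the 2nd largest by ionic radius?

Work out protons and electrons: Y3+ has 36 e⁻ (Z=39), Sr2+ has 36 e⁻ (Z=38), Rb+ has 36 e⁻ (Z=37), Br- has 36 e⁻ (Z=35), I- has 54 e⁻ (Z=53). Y3+ < Sr2+ (both 36 e⁻, Z=39>38); Sr2+ < Rb+ (isoelectronic, higher Z=38 is smaller); Rb+ < Br- (both 36 e⁻, Z=37>35); Br- < I- (same group, 1 shell fewer).
So the order is Y3+ < Sr2+ < Rb+ < Br- < I-; the 2nd-largest ion is Br-.

Br-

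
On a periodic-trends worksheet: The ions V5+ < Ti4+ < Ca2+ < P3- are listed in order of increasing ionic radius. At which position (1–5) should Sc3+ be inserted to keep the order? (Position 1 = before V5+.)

Each ion has 18 electrons. The ranking follows nuclear charge in reverse — greater Z gives a smaller radius. V5+ (Z=23), Ti4+ (Z=22), Sc3+ (Z=21), Ca2+ (Z=20), P3- (Z=15).
With Sc3+ included the full order is V5+ < Ti4+ < Sc3+ < Ca2+ < P3-, so it takes position 3.

3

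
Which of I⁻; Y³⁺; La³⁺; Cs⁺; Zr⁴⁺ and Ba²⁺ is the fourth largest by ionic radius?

La³⁺

Electron counts and nuclear charges: Zr⁴⁺ (Z=40, 36 e⁻), Y³⁺ (Z=39, 36 e⁻), La³⁺ (Z=57, 54 e⁻), Ba²⁺ (Z=56, 54 e⁻), Cs⁺ (Z=55, 54 e⁻), I⁻ (Z=53, 54 e⁻). Zr⁴⁺ < Y³⁺ (both 36 e⁻, Z=40>39); Y³⁺ < La³⁺ (same group, 1 shell fewer); La³⁺ < Ba²⁺ (isoelectronic, higher Z=57 is smaller); Ba²⁺ < Cs⁺ (both 54 e⁻, Z=56>55); Cs⁺ < I⁻ (both 54 e⁻, Z=55>53).
Full ascending order: Zr⁴⁺ < Y³⁺ < La³⁺ < Ba²⁺ < Cs⁺ < I⁻. Counting from the largest, position 4 is La³⁺.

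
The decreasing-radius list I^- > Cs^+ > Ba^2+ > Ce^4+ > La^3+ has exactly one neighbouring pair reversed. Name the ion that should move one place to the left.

La^3+

Compare adjacent ions: they are isoelectronic (54 e⁻) and Ce has more protons than La (58 vs 57), making Ce^4+ smaller — yet in this decreasing list Ce^4+ sits before La^3+. Nothing else is reversed, so La^3+ should move one place to the left.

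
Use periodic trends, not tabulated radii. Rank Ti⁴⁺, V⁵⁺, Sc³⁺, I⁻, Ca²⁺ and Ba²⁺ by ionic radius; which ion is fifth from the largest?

Electron counts and nuclear charges: V⁵⁺ has 18 e⁻ (Z=23), Ti⁴⁺ has 18 e⁻ (Z=22), Sc³⁺ has 18 e⁻ (Z=21), Ca²⁺ has 18 e⁻ (Z=20), Ba²⁺ has 54 e⁻ (Z=56), I⁻ has 54 e⁻ (Z=53). V⁵⁺ < Ti⁴⁺ (both 18 e⁻, Z=23>22); Ti⁴⁺ < Sc³⁺ (isoelectronic, higher Z=22 is smaller); Sc³⁺ < Ca²⁺ (both 18 e⁻, Z=21>20); Ca²⁺ < Ba²⁺ (same group, 2 shells fewer); Ba²⁺ < I⁻ (isoelectronic, higher Z=56 is smaller).
Ordering: V⁵⁺ < Ti⁴⁺ < Sc³⁺ < Ca²⁺ < Ba²⁺ < I⁻. The fifth largest is Ti⁴⁺.

Ti⁴⁺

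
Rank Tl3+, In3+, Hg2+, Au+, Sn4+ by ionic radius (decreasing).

Au+ > Hg2+ > Tl3+ > In3+ > Sn4+

First list Z and electron count for each: Sn4+: 46 e⁻, Z=50, In3+: 46 e⁻, Z=49, Tl3+: 78 e⁻, Z=81, Hg2+: 78 e⁻, Z=80, Au+: 78 e⁻, Z=79. Sn4+ < In3+ (isoelectronic, higher Z=50 is smaller); In3+ < Tl3+ (same group, 1 shell fewer); Tl3+ < Hg2+ (isoelectronic, higher Z=81 is smaller); Hg2+ < Au+ (isoelectronic, higher Z=80 is smaller).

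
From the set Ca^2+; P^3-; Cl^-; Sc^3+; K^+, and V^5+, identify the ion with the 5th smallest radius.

Cl^-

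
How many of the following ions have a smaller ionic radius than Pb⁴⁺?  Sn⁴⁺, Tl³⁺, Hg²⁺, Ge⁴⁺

2

Tabulating Z and e⁻: Ge⁴⁺ (Z=32, 28 e⁻), Sn⁴⁺ (Z=50, 46 e⁻), Pb⁴⁺ (Z=82, 78 e⁻), Tl³⁺ (Z=81, 78 e⁻), Hg²⁺ (Z=80, 78 e⁻). Ge⁴⁺ < Sn⁴⁺ (same group, period 4 vs 5); Sn⁴⁺ < Pb⁴⁺ (same group, 1 shell fewer); Pb⁴⁺ < Tl³⁺ (isoelectronic, higher Z=82 is smaller); Tl³⁺ < Hg²⁺ (isoelectronic, higher Z=81 is smaller).
Relative to Pb⁴⁺, the ions that are smaller are Ge⁴⁺, Sn⁴⁺. That's 2.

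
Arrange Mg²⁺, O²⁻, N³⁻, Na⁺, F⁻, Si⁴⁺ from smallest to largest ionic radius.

Si⁴⁺ < Mg²⁺ < Na⁺ < F⁻ < O²⁻ < N³⁻

These species are isoelectronic with 10 electrons. The only difference is the number of protons: Si⁴⁺ (Z=14), Mg²⁺ (Z=12), Na⁺ (Z=11), F⁻ (Z=9), O²⁻ (Z=8), N³⁻ (Z=7). The strongest nuclear pull (Si⁴⁺) gives the smallest ion.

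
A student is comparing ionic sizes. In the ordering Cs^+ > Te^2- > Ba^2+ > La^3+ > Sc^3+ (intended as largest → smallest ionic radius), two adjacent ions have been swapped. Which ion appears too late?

Scanning neighbour by neighbour, only Cs^+/Te^2- violates a trend: they are isoelectronic (54 e⁻) and Cs has more protons than Te (55 vs 52), making Cs^+ smaller. That makes Te^2- the one sitting a position late relative to where it belongs.

Te^2-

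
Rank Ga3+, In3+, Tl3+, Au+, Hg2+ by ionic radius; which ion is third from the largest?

Tabulating Z and e⁻: Ga3+ has 28 e⁻ (Z=31), In3+ has 46 e⁻ (Z=49), Tl3+ has 78 e⁻ (Z=81), Hg2+ has 78 e⁻ (Z=80), Au+ has 78 e⁻ (Z=79). Ga3+ < In3+ (same group, 1 shell fewer); In3+ < Tl3+ (same group, 1 shell fewer); Tl3+ < Hg2+ (isoelectronic, higher Z=81 is smaller); Hg2+ < Au+ (isoelectronic, higher Z=80 is smaller).
Full ascending order: Ga3+ < In3+ < Tl3+ < Hg2+ < Au+. Counting from the largest, position 3 is Tl3+.

Tl3+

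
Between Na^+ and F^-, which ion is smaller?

Na^+

These species are isoelectronic with 10 electrons. The only difference is the number of protons: Na^+ (Z=11), F^- (Z=9). The strongest nuclear pull (Na^+) gives the smallest ion.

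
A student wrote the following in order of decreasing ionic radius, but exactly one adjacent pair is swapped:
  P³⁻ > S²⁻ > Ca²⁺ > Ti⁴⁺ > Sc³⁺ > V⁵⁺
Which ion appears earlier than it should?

The pair Ti⁴⁺, Sc³⁺ is the wrong way round — Ti⁴⁺ and Sc³⁺ share 18 electrons; the higher nuclear charge on Ti (Z=22) contracts it more, so Ti⁴⁺ < Sc³⁺. All other adjacent pairs agree with periodic trends, so Ti⁴⁺ is the misplaced ion.

Ti⁴⁺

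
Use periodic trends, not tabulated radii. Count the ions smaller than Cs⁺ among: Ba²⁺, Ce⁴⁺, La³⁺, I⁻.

Isoelectronic series (54 e⁻ each). Size is set by nuclear charge: more protons means a smaller ion. Ce⁴⁺ (Z=58), La³⁺ (Z=57), Ba²⁺ (Z=56), Cs⁺ (Z=55), I⁻ (Z=53).
Relative to Cs⁺, the ions that are smaller are Ce⁴⁺, La³⁺, Ba²⁺. So 3 are smaller.

3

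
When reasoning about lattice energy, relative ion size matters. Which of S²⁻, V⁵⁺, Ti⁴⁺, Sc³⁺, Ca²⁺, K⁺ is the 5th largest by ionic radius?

These species are isoelectronic with 18 electrons. The only difference is the number of protons: V⁵⁺ (Z=23), Ti⁴⁺ (Z=22), Sc³⁺ (Z=21), Ca²⁺ (Z=20), K⁺ (Z=19), S²⁻ (Z=16). The strongest nuclear pull (V⁵⁺) gives the smallest ion.
Full ascending order: V⁵⁺ < Ti⁴⁺ < Sc³⁺ < Ca²⁺ < K⁺ < S²⁻. Counting from the largest, position 5 is Ti⁴⁺.

Ti⁴⁺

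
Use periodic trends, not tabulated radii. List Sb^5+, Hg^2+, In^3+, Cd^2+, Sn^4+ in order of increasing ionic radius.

Sb^5+ < Sn^4+ < In^3+ < Cd^2+ < Hg^2+

Electron counts and nuclear charges: Sb^5+ (Z=51, 46 e⁻), Sn^4+ (Z=50, 46 e⁻), In^3+ (Z=49, 46 e⁻), Cd^2+ (Z=48, 46 e⁻), Hg^2+ (Z=80, 78 e⁻). Sb^5+ < Sn^4+ (both 46 e⁻, Z=51>50); Sn^4+ < In^3+ (both 46 e⁻, Z=50>49); In^3+ < Cd^2+ (isoelectronic, higher Z=49 is smaller); Cd^2+ < Hg^2+ (same group, period 5 vs 6).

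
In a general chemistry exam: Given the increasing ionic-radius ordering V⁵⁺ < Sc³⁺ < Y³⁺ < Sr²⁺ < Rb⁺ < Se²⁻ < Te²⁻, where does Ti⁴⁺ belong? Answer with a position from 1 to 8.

2

Tabulating Z and e⁻: V⁵⁺ (Z=23, 18 e⁻), Ti⁴⁺ (Z=22, 18 e⁻), Sc³⁺ (Z=21, 18 e⁻), Y³⁺ (Z=39, 36 e⁻), Sr²⁺ (Z=38, 36 e⁻), Rb⁺ (Z=37, 36 e⁻), Se²⁻ (Z=34, 36 e⁻), Te²⁻ (Z=52, 54 e⁻). V⁵⁺ < Ti⁴⁺ (isoelectronic, higher Z=23 is smaller); Ti⁴⁺ < Sc³⁺ (both 18 e⁻, Z=22>21); Sc³⁺ < Y³⁺ (same group, period 4 vs 5); Y³⁺ < Sr²⁺ (isoelectronic, higher Z=39 is smaller); Sr²⁺ < Rb⁺ (both 36 e⁻, Z=38>37); Rb⁺ < Se²⁻ (isoelectronic, higher Z=37 is smaller); Se²⁻ < Te²⁻ (same group, period 4 vs 5).
The complete sequence is V⁵⁺ < Ti⁴⁺ < Sc³⁺ < Y³⁺ < Sr²⁺ < Rb⁺ < Se²⁻ < Te²⁻. Ti⁴⁺ sits at position 2.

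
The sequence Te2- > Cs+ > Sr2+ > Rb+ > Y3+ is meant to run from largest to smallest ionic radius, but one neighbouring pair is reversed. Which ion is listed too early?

Scanning neighbour by neighbour, only Sr2+/Rb+ violates a trend: both have 36 electrons but Z(Sr)=38 > Z(Rb)=37, so Sr2+ should be the smaller of the two. That makes Sr2+ the one sitting a position early relative to where it belongs.

Sr2+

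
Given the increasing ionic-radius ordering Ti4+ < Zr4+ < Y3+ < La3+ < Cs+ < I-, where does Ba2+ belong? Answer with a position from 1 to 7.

5

First list Z and electron count for each: Ti4+ has 18 e⁻ (Z=22), Zr4+ has 36 e⁻ (Z=40), Y3+ has 36 e⁻ (Z=39), La3+ has 54 e⁻ (Z=57), Ba2+ has 54 e⁻ (Z=56), Cs+ has 54 e⁻ (Z=55), I- has 54 e⁻ (Z=53). Ti4+ < Zr4+ (same group, period 4 vs 5); Zr4+ < Y3+ (isoelectronic, higher Z=40 is smaller); Y3+ < La3+ (same group, period 5 vs 6); La3+ < Ba2+ (isoelectronic, higher Z=57 is smaller); Ba2+ < Cs+ (both 54 e⁻, Z=56>55); Cs+ < I- (both 54 e⁻, Z=55>53).
The complete sequence is Ti4+ < Zr4+ < Y3+ < La3+ < Ba2+ < Cs+ < I-. Ba2+ sits at position 5.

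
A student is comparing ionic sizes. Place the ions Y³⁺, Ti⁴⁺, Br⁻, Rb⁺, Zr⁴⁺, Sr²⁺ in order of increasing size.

Ti⁴⁺ < Zr⁴⁺ < Y³⁺ < Sr²⁺ < Rb⁺ < Br⁻

Ti⁴⁺: 18 e⁻, Z=22, Zr⁴⁺: 36 e⁻, Z=40, Y³⁺: 36 e⁻, Z=39, Sr²⁺: 36 e⁻, Z=38, Rb⁺: 36 e⁻, Z=37, Br⁻: 36 e⁻, Z=35. Ti⁴⁺ < Zr⁴⁺ (same group, period 4 vs 5); Zr⁴⁺ < Y³⁺ (isoelectronic, higher Z=40 is smaller); Y³⁺ < Sr²⁺ (isoelectronic, higher Z=39 is smaller); Sr²⁺ < Rb⁺ (both 36 e⁻, Z=38>37); Rb⁺ < Br⁻ (isoelectronic, higher Z=37 is smaller).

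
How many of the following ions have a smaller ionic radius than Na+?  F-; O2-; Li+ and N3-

Li+ (Z=3, 2 e⁻), Na+ (Z=11, 10 e⁻), F- (Z=9, 10 e⁻), O2- (Z=8, 10 e⁻), N3- (Z=7, 10 e⁻). Li+ < Na+ (same group, period 2 vs 3); Na+ < F- (both 10 e⁻, Z=11>9); F- < O2- (isoelectronic, higher Z=9 is smaller); O2- < N3- (both 10 e⁻, Z=8>7).
Ordering all of them (including Na+) by radius gives Li+ < Na+ < F- < O2- < N3-. Count: 1.

1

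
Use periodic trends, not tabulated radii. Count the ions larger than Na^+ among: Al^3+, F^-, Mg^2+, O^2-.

Each ion has 10 electrons. The ranking follows nuclear charge in reverse — greater Z gives a smaller radius. Al^3+ (Z=13), Mg^2+ (Z=12), Na^+ (Z=11), F^- (Z=9), O^2- (Z=8).
Placing each against Na^+: smaller — Al^3+, Mg^2+; larger — F^-, O^2-. That's 2.

2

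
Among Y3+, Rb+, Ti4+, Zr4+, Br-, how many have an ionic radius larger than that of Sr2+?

First list Z and electron count for each: Ti4+ (Z=22, 18 e⁻), Zr4+ (Z=40, 36 e⁻), Y3+ (Z=39, 36 e⁻), Sr2+ (Z=38, 36 e⁻), Rb+ (Z=37, 36 e⁻), Br- (Z=35, 36 e⁻). Ti4+ < Zr4+ (same group, 1 shell fewer); Zr4+ < Y3+ (both 36 e⁻, Z=40>39); Y3+ < Sr2+ (both 36 e⁻, Z=39>38); Sr2+ < Rb+ (isoelectronic, higher Z=38 is smaller); Rb+ < Br- (isoelectronic, higher Z=37 is smaller).
Relative to Sr2+, the ions that are larger are Rb+, Br-. So 2 are larger.

2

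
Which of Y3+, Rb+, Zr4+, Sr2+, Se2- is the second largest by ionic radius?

Rb+

All of these have 36 electrons (isoelectronic). With the same electron cloud, the ion with the most protons pulls it in tightest. Nuclear charges: Zr4+ (Z=40), Y3+ (Z=39), Sr2+ (Z=38), Rb+ (Z=37), Se2- (Z=34). Highest Z is smallest.
Full ascending order: Zr4+ < Y3+ < Sr2+ < Rb+ < Se2-. Counting from the largest, position 2 is Rb+.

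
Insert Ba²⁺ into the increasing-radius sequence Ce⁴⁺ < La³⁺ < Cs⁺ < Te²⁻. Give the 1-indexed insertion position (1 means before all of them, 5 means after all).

These species are isoelectronic with 54 electrons. The only difference is the number of protons: Ce⁴⁺ (Z=58), La³⁺ (Z=57), Ba²⁺ (Z=56), Cs⁺ (Z=55), Te²⁻ (Z=52). The strongest nuclear pull (Ce⁴⁺) gives the smallest ion.
Putting Ba²⁺ in gives Ce⁴⁺ < La³⁺ < Ba²⁺ < Cs⁺ < Te²⁻; it lands at slot 3.

3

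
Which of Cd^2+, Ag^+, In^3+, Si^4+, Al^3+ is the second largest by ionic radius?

Tabulating Z and e⁻: Si^4+ has 10 e⁻ (Z=14), Al^3+ has 10 e⁻ (Z=13), In^3+ has 46 e⁻ (Z=49), Cd^2+ has 46 e⁻ (Z=48), Ag^+ has 46 e⁻ (Z=47). Si^4+ < Al^3+ (isoelectronic, higher Z=14 is smaller); Al^3+ < In^3+ (same group, period 3 vs 5); In^3+ < Cd^2+ (both 46 e⁻, Z=49>48); Cd^2+ < Ag^+ (isoelectronic, higher Z=48 is smaller).
That gives Si^4+ < Al^3+ < In^3+ < Cd^2+ < Ag^+. From the largest end, number 2 is Cd^2+.

Cd^2+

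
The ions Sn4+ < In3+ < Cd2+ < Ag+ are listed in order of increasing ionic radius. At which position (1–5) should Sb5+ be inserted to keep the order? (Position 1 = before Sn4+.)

1

These species are isoelectronic with 46 electrons. The only difference is the number of protons: Sb5+ (Z=51), Sn4+ (Z=50), In3+ (Z=49), Cd2+ (Z=48), Ag+ (Z=47). The strongest nuclear pull (Sb5+) gives the smallest ion.
With Sb5+ included the full order is Sb5+ < Sn4+ < In3+ < Cd2+ < Ag+, so it takes position 1.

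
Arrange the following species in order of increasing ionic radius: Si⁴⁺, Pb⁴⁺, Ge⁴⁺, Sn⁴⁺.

Si⁴⁺ < Ge⁴⁺ < Sn⁴⁺ < Pb⁴⁺

Same group, same charge. Going down the group adds an extra shell of electrons, so the ion gets larger: Si⁴⁺ is highest in the group and smallest.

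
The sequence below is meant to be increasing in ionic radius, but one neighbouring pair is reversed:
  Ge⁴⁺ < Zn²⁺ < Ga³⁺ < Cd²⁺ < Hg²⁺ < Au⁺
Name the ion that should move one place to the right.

Zn²⁺

The pair Zn²⁺, Ga³⁺ is the wrong way round — they are isoelectronic (28 e⁻) and Ga has more protons than Zn (31 vs 30), making Ga³⁺ smaller. All other adjacent pairs agree with periodic trends, so Zn²⁺ is the misplaced ion.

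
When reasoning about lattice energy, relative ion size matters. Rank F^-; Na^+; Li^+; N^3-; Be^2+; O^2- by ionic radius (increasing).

Be^2+: 2 e⁻, Z=4, Li^+: 2 e⁻, Z=3, Na^+: 10 e⁻, Z=11, F^-: 10 e⁻, Z=9, O^2-: 10 e⁻, Z=8, N^3-: 10 e⁻, Z=7. Be^2+ < Li^+ (both 2 e⁻, Z=4>3); Li^+ < Na^+ (same group, period 2 vs 3); Na^+ < F^- (both 10 e⁻, Z=11>9); F^- < O^2- (both 10 e⁻, Z=9>8); O^2- < N^3- (isoelectronic, higher Z=8 is smaller).

Be^2+ < Li^+ < Na^+ < F^- < O^2- < N^3-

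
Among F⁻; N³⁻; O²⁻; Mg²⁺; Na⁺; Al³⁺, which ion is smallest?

Al³⁺

Each ion has 10 electrons. The ranking follows nuclear charge in reverse — greater Z gives a smaller radius. Al³⁺ (Z=13), Mg²⁺ (Z=12), Na⁺ (Z=11), F⁻ (Z=9), O²⁻ (Z=8), N³⁻ (Z=7).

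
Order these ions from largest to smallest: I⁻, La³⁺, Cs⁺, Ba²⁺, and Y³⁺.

I⁻ > Cs⁺ > Ba²⁺ > La³⁺ > Y³⁺

First list Z and electron count for each: Y³⁺: 36 e⁻, Z=39, La³⁺: 54 e⁻, Z=57, Ba²⁺: 54 e⁻, Z=56, Cs⁺: 54 e⁻, Z=55, I⁻: 54 e⁻, Z=53. Y³⁺ < La³⁺ (same group, 1 shell fewer); La³⁺ < Ba²⁺ (isoelectronic, higher Z=57 is smaller); Ba²⁺ < Cs⁺ (isoelectronic, higher Z=56 is smaller); Cs⁺ < I⁻ (isoelectronic, higher Z=55 is smaller).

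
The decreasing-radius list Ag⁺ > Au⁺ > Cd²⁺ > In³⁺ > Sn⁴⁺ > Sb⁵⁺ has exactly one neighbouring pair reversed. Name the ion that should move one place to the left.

Au⁺

Check each adjacent pair. Ag⁺ and Au⁺ are reversed: Ag⁺ and Au⁺ are in one column with the same charge; the lighter period-5 ion has one fewer shell and is smaller. No other neighbouring pair contradicts the periodic trends, so Au⁺ is the ion listed too late.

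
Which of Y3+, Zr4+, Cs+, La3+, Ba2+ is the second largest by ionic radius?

Work out protons and electrons: Zr4+ has 36 e⁻ (Z=40), Y3+ has 36 e⁻ (Z=39), La3+ has 54 e⁻ (Z=57), Ba2+ has 54 e⁻ (Z=56), Cs+ has 54 e⁻ (Z=55). Zr4+ < Y3+ (isoelectronic, higher Z=40 is smaller); Y3+ < La3+ (same group, 1 shell fewer); La3+ < Ba2+ (both 54 e⁻, Z=57>56); Ba2+ < Cs+ (isoelectronic, higher Z=56 is smaller).
That gives Zr4+ < Y3+ < La3+ < Ba2+ < Cs+. From the largest end, number 2 is Ba2+.

Ba2+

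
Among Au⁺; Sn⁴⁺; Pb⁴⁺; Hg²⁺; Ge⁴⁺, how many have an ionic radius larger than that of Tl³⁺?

Electron counts and nuclear charges: Ge⁴⁺ has 28 e⁻ (Z=32), Sn⁴⁺ has 46 e⁻ (Z=50), Pb⁴⁺ has 78 e⁻ (Z=82), Tl³⁺ has 78 e⁻ (Z=81), Hg²⁺ has 78 e⁻ (Z=80), Au⁺ has 78 e⁻ (Z=79). Ge⁴⁺ < Sn⁴⁺ (same group, period 4 vs 5); Sn⁴⁺ < Pb⁴⁺ (same group, 1 shell fewer); Pb⁴⁺ < Tl³⁺ (isoelectronic, higher Z=82 is smaller); Tl³⁺ < Hg²⁺ (both 78 e⁻, Z=81>80); Hg²⁺ < Au⁺ (both 78 e⁻, Z=80>79).
Placing each against Tl³⁺: smaller — Ge⁴⁺, Sn⁴⁺, Pb⁴⁺; larger — Hg²⁺, Au⁺. So 2 are larger.

2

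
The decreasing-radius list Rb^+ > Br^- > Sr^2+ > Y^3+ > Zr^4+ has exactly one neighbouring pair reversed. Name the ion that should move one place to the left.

Scanning neighbour by neighbour, only Rb^+/Br^- violates a trend: Rb^+ and Br^- share 36 electrons; the higher nuclear charge on Rb (Z=37) contracts it more, so Rb^+ < Br^-. That makes Br^- the one sitting a position late relative to where it belongs.

Br^-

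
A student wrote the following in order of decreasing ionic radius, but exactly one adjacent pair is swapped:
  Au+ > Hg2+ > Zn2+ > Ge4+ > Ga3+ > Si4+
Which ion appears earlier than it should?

Ge4+

Compare adjacent ions: Ge4+ and Ga3+ share 28 electrons; the higher nuclear charge on Ge (Z=32) contracts it more, so Ge4+ < Ga3+ — yet in this decreasing list Ge4+ sits before Ga3+. Nothing else is reversed, so Ge4+ should move one place to the right.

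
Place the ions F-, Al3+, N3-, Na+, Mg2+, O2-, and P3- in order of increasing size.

Tabulating Z and e⁻: Al3+: 10 e⁻, Z=13, Mg2+: 10 e⁻, Z=12, Na+: 10 e⁻, Z=11, F-: 10 e⁻, Z=9, O2-: 10 e⁻, Z=8, N3-: 10 e⁻, Z=7, P3-: 18 e⁻, Z=15. Al3+ < Mg2+ (isoelectronic, higher Z=13 is smaller); Mg2+ < Na+ (both 10 e⁻, Z=12>11); Na+ < F- (isoelectronic, higher Z=11 is smaller); F- < O2- (isoelectronic, higher Z=9 is smaller); O2- < N3- (both 10 e⁻, Z=8>7); N3- < P3- (same group, 1 shell fewer).

Al3+ < Mg2+ < Na+ < F- < O2- < N3- < P3-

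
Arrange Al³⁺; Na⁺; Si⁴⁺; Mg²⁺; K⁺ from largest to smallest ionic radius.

Work out protons and electrons: Si⁴⁺ has 10 e⁻ (Z=14), Al³⁺ has 10 e⁻ (Z=13), Mg²⁺ has 10 e⁻ (Z=12), Na⁺ has 10 e⁻ (Z=11), K⁺ has 18 e⁻ (Z=19). Si⁴⁺ < Al³⁺ (both 10 e⁻, Z=14>13); Al³⁺ < Mg²⁺ (both 10 e⁻, Z=13>12); Mg²⁺ < Na⁺ (isoelectronic, higher Z=12 is smaller); Na⁺ < K⁺ (same group, period 3 vs 4).

K⁺ > Na⁺ > Mg²⁺ > Al³⁺ > Si⁴⁺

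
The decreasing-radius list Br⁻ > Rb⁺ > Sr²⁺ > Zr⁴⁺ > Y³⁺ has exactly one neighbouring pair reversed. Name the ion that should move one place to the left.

Compare adjacent ions: Zr⁴⁺ and Y³⁺ share 36 electrons; the higher nuclear charge on Zr (Z=40) contracts it more, so Zr⁴⁺ < Y³⁺ — yet in this decreasing list Zr⁴⁺ sits before Y³⁺. Nothing else is reversed, so Y³⁺ should move one place to the left.

Y³⁺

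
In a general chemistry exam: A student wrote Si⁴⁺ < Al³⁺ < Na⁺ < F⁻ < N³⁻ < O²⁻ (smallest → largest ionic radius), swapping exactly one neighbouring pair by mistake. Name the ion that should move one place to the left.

The pair N³⁻, O²⁻ is the wrong way round — O²⁻ and N³⁻ share 10 electrons; the higher nuclear charge on O (Z=8) contracts it more, so O²⁻ < N³⁻. All other adjacent pairs agree with periodic trends, so O²⁻ is the misplaced ion.

O²⁻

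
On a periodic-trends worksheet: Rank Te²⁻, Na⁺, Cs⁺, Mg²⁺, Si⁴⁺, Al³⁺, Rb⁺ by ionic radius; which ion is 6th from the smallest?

Electron counts and nuclear charges: Si⁴⁺ (Z=14, 10 e⁻), Al³⁺ (Z=13, 10 e⁻), Mg²⁺ (Z=12, 10 e⁻), Na⁺ (Z=11, 10 e⁻), Rb⁺ (Z=37, 36 e⁻), Cs⁺ (Z=55, 54 e⁻), Te²⁻ (Z=52, 54 e⁻). Si⁴⁺ < Al³⁺ (isoelectronic, higher Z=14 is smaller); Al³⁺ < Mg²⁺ (both 10 e⁻, Z=13>12); Mg²⁺ < Na⁺ (both 10 e⁻, Z=12>11); Na⁺ < Rb⁺ (same group, 2 shells fewer); Rb⁺ < Cs⁺ (same group, 1 shell fewer); Cs⁺ < Te²⁻ (both 54 e⁻, Z=55>52).
Full ascending order: Si⁴⁺ < Al³⁺ < Mg²⁺ < Na⁺ < Rb⁺ < Cs⁺ < Te²⁻. Counting from the smallest, position 6 is Cs⁺.

Cs⁺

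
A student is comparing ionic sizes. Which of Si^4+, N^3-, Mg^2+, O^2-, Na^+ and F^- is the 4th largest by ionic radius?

Isoelectronic series (10 e⁻ each). Size is set by nuclear charge: more protons means a smaller ion. Si^4+ (Z=14), Mg^2+ (Z=12), Na^+ (Z=11), F^- (Z=9), O^2- (Z=8), N^3- (Z=7).
So the order is Si^4+ < Mg^2+ < Na^+ < F^- < O^2- < N^3-; the 4th-largest ion is Na^+.

Na^+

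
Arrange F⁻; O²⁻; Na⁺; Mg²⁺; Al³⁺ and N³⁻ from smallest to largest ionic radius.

Al³⁺ < Mg²⁺ < Na⁺ < F⁻ < O²⁻ < N³⁻

Each ion has 10 electrons. The ranking follows nuclear charge in reverse — greater Z gives a smaller radius. Al³⁺ (Z=13), Mg²⁺ (Z=12), Na⁺ (Z=11), F⁻ (Z=9), O²⁻ (Z=8), N³⁻ (Z=7).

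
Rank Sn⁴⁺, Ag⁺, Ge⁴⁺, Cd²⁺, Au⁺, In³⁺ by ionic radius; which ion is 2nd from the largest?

Ge⁴⁺ (Z=32, 28 e⁻), Sn⁴⁺ (Z=50, 46 e⁻), In³⁺ (Z=49, 46 e⁻), Cd²⁺ (Z=48, 46 e⁻), Ag⁺ (Z=47, 46 e⁻), Au⁺ (Z=79, 78 e⁻). Ge⁴⁺ < Sn⁴⁺ (same group, 1 shell fewer); Sn⁴⁺ < In³⁺ (isoelectronic, higher Z=50 is smaller); In³⁺ < Cd²⁺ (both 46 e⁻, Z=49>48); Cd²⁺ < Ag⁺ (both 46 e⁻, Z=48>47); Ag⁺ < Au⁺ (same group, period 5 vs 6).
Full ascending order: Ge⁴⁺ < Sn⁴⁺ < In³⁺ < Cd²⁺ < Ag⁺ < Au⁺. Counting from the largest, position 2 is Ag⁺.

Ag⁺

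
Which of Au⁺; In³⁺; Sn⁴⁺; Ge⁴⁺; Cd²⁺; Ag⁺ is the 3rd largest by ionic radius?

Work out protons and electrons: Ge⁴⁺ has 28 e⁻ (Z=32), Sn⁴⁺ has 46 e⁻ (Z=50), In³⁺ has 46 e⁻ (Z=49), Cd²⁺ has 46 e⁻ (Z=48), Ag⁺ has 46 e⁻ (Z=47), Au⁺ has 78 e⁻ (Z=79). Ge⁴⁺ < Sn⁴⁺ (same group, 1 shell fewer); Sn⁴⁺ < In³⁺ (both 46 e⁻, Z=50>49); In³⁺ < Cd²⁺ (isoelectronic, higher Z=49 is smaller); Cd²⁺ < Ag⁺ (both 46 e⁻, Z=48>47); Ag⁺ < Au⁺ (same group, 1 shell fewer).
Ordering: Ge⁴⁺ < Sn⁴⁺ < In³⁺ < Cd²⁺ < Ag⁺ < Au⁺. The 3rd largest is Cd²⁺.

Cd²⁺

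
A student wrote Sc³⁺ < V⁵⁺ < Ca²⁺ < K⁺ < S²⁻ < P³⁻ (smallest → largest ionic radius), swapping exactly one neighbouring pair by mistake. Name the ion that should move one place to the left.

Compare adjacent ions: they are isoelectronic (18 e⁻) and V has more protons than Sc (23 vs 21), making V⁵⁺ smaller — yet in this increasing list Sc³⁺ sits before V⁵⁺. Nothing else is reversed, so V⁵⁺ should move one place to the left.

V⁵⁺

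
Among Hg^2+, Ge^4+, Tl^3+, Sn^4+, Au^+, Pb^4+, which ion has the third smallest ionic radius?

Pb^4+

Ge^4+: 28 e⁻, Z=32, Sn^4+: 46 e⁻, Z=50, Pb^4+: 78 e⁻, Z=82, Tl^3+: 78 e⁻, Z=81, Hg^2+: 78 e⁻, Z=80, Au^+: 78 e⁻, Z=79. Ge^4+ < Sn^4+ (same group, 1 shell fewer); Sn^4+ < Pb^4+ (same group, period 5 vs 6); Pb^4+ < Tl^3+ (isoelectronic, higher Z=82 is smaller); Tl^3+ < Hg^2+ (isoelectronic, higher Z=81 is smaller); Hg^2+ < Au^+ (both 78 e⁻, Z=80>79).
Full ascending order: Ge^4+ < Sn^4+ < Pb^4+ < Tl^3+ < Hg^2+ < Au^+. Counting from the smallest, position 3 is Pb^4+.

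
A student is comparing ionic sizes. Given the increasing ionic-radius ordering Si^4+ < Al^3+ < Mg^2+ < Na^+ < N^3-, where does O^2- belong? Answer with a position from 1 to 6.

5

All of these have 10 electrons (isoelectronic). With the same electron cloud, the ion with the most protons pulls it in tightest. Nuclear charges: Si^4+ (Z=14), Al^3+ (Z=13), Mg^2+ (Z=12), Na^+ (Z=11), O^2- (Z=8), N^3- (Z=7). Highest Z is smallest.
Merged order: Si^4+ < Al^3+ < Mg^2+ < Na^+ < O^2- < N^3- — O^2- is number 5.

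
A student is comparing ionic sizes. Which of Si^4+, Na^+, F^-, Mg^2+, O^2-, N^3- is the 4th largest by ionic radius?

Na^+

Each ion has 10 electrons. The ranking follows nuclear charge in reverse — greater Z gives a smaller radius. Si^4+ (Z=14), Mg^2+ (Z=12), Na^+ (Z=11), F^- (Z=9), O^2- (Z=8), N^3- (Z=7).
So the order is Si^4+ < Mg^2+ < Na^+ < F^- < O^2- < N^3-; the 4th-largest ion is Na^+.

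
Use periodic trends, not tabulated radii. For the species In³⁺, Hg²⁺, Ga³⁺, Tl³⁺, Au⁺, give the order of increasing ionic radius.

Ga³⁺ < In³⁺ < Tl³⁺ < Hg²⁺ < Au⁺

Ga³⁺ has 28 e⁻ (Z=31), In³⁺ has 46 e⁻ (Z=49), Tl³⁺ has 78 e⁻ (Z=81), Hg²⁺ has 78 e⁻ (Z=80), Au⁺ has 78 e⁻ (Z=79). Ga³⁺ < In³⁺ (same group, period 4 vs 5); In³⁺ < Tl³⁺ (same group, period 5 vs 6); Tl³⁺ < Hg²⁺ (isoelectronic, higher Z=81 is smaller); Hg²⁺ < Au⁺ (isoelectronic, higher Z=80 is smaller).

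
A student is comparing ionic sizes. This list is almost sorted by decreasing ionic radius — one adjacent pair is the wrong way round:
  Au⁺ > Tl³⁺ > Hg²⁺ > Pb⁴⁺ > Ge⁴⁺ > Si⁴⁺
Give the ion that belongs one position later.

Scanning neighbour by neighbour, only Tl³⁺/Hg²⁺ violates a trend: they are isoelectronic (78 e⁻) and Tl has more protons than Hg (81 vs 80), making Tl³⁺ smaller. That makes Tl³⁺ the one sitting a position early relative to where it belongs.

Tl³⁺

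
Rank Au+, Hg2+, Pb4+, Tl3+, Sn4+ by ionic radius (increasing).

First list Z and electron count for each: Sn4+ (Z=50, 46 e⁻), Pb4+ (Z=82, 78 e⁻), Tl3+ (Z=81, 78 e⁻), Hg2+ (Z=80, 78 e⁻), Au+ (Z=79, 78 e⁻). Sn4+ < Pb4+ (same group, period 5 vs 6); Pb4+ < Tl3+ (both 78 e⁻, Z=82>81); Tl3+ < Hg2+ (isoelectronic, higher Z=81 is smaller); Hg2+ < Au+ (isoelectronic, higher Z=80 is smaller).

Sn4+ < Pb4+ < Tl3+ < Hg2+ < Au+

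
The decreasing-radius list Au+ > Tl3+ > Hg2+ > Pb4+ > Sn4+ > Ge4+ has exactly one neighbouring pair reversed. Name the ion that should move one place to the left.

Compare adjacent ions: they are isoelectronic (78 e⁻) and Tl has more protons than Hg (81 vs 80), making Tl3+ smaller — yet in this decreasing list Tl3+ sits before Hg2+. Nothing else is reversed, so Hg2+ should move one place to the left.

Hg2+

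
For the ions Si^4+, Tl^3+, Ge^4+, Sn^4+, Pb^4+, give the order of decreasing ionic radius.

Work out protons and electrons: Si^4+: 10 e⁻, Z=14, Ge^4+: 28 e⁻, Z=32, Sn^4+: 46 e⁻, Z=50, Pb^4+: 78 e⁻, Z=82, Tl^3+: 78 e⁻, Z=81. Si^4+ < Ge^4+ (same group, 1 shell fewer); Ge^4+ < Sn^4+ (same group, period 4 vs 5); Sn^4+ < Pb^4+ (same group, 1 shell fewer); Pb^4+ < Tl^3+ (isoelectronic, higher Z=82 is smaller).

Tl^3+ > Pb^4+ > Sn^4+ > Ge^4+ > Si^4+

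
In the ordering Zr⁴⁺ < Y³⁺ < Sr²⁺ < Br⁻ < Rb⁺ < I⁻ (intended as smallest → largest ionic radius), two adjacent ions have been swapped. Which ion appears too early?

Br⁻

Compare adjacent ions: both have 36 electrons but Z(Rb)=37 > Z(Br)=35, so Rb⁺ should be the smaller of the two — yet in this increasing list Br⁻ sits before Rb⁺. Nothing else is reversed, so Br⁻ should move one place to the right.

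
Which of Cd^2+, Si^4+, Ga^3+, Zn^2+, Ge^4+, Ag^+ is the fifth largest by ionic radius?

Ge^4+

Electron counts and nuclear charges: Si^4+: 10 e⁻, Z=14, Ge^4+: 28 e⁻, Z=32, Ga^3+: 28 e⁻, Z=31, Zn^2+: 28 e⁻, Z=30, Cd^2+: 46 e⁻, Z=48, Ag^+: 46 e⁻, Z=47. Si^4+ < Ge^4+ (same group, 1 shell fewer); Ge^4+ < Ga^3+ (both 28 e⁻, Z=32>31); Ga^3+ < Zn^2+ (isoelectronic, higher Z=31 is smaller); Zn^2+ < Cd^2+ (same group, 1 shell fewer); Cd^2+ < Ag^+ (isoelectronic, higher Z=48 is smaller).
Ordering: Si^4+ < Ge^4+ < Ga^3+ < Zn^2+ < Cd^2+ < Ag^+. The fifth largest is Ge^4+.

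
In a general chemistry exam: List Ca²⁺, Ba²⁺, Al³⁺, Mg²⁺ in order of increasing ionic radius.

Work out protons and electrons: Al³⁺: 10 e⁻, Z=13, Mg²⁺: 10 e⁻, Z=12, Ca²⁺: 18 e⁻, Z=20, Ba²⁺: 54 e⁻, Z=56. Al³⁺ < Mg²⁺ (isoelectronic, higher Z=13 is smaller); Mg²⁺ < Ca²⁺ (same group, period 3 vs 4); Ca²⁺ < Ba²⁺ (same group, period 4 vs 6).

Al³⁺ < Mg²⁺ < Ca²⁺ < Ba²⁺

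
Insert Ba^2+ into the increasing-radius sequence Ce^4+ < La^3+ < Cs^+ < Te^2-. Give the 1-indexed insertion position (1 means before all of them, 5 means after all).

These species are isoelectronic with 54 electrons. The only difference is the number of protons: Ce^4+ (Z=58), La^3+ (Z=57), Ba^2+ (Z=56), Cs^+ (Z=55), Te^2- (Z=52). The strongest nuclear pull (Ce^4+) gives the smallest ion.
Merged order: Ce^4+ < La^3+ < Ba^2+ < Cs^+ < Te^2- — Ba^2+ is number 3.

3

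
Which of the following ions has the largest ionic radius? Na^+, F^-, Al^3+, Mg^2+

All of these have 10 electrons (isoelectronic). With the same electron cloud, the ion with the most protons pulls it in tightest. Nuclear charges: Al^3+ (Z=13), Mg^2+ (Z=12), Na^+ (Z=11), F^- (Z=9). Highest Z is smallest.

F^-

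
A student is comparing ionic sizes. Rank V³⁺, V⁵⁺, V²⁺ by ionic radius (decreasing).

For a single element, ionic radius drops as positive charge rises — V⁵⁺ < V²⁺.

V²⁺ > V³⁺ > V⁵⁺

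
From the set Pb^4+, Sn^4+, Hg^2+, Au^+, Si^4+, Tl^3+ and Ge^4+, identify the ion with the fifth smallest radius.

Si^4+ has 10 e⁻ (Z=14), Ge^4+ has 28 e⁻ (Z=32), Sn^4+ has 46 e⁻ (Z=50), Pb^4+ has 78 e⁻ (Z=82), Tl^3+ has 78 e⁻ (Z=81), Hg^2+ has 78 e⁻ (Z=80), Au^+ has 78 e⁻ (Z=79). Si^4+ < Ge^4+ (same group, period 3 vs 4); Ge^4+ < Sn^4+ (same group, 1 shell fewer); Sn^4+ < Pb^4+ (same group, 1 shell fewer); Pb^4+ < Tl^3+ (both 78 e⁻, Z=82>81); Tl^3+ < Hg^2+ (isoelectronic, higher Z=81 is smaller); Hg^2+ < Au^+ (both 78 e⁻, Z=80>79).
Ordering: Si^4+ < Ge^4+ < Sn^4+ < Pb^4+ < Tl^3+ < Hg^2+ < Au^+. The fifth smallest is Tl^3+.

Tl^3+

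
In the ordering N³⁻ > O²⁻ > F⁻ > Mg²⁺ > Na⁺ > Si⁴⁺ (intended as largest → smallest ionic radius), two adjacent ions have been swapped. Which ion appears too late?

Na⁺

The pair Mg²⁺, Na⁺ is the wrong way round — they are isoelectronic (10 e⁻) and Mg has more protons than Na (12 vs 11), making Mg²⁺ smaller. All other adjacent pairs agree with periodic trends, so Na⁺ is the misplaced ion.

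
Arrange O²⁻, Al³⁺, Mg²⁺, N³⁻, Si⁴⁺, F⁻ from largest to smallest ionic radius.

These species are isoelectronic with 10 electrons. The only difference is the number of protons: Si⁴⁺ (Z=14), Al³⁺ (Z=13), Mg²⁺ (Z=12), F⁻ (Z=9), O²⁻ (Z=8), N³⁻ (Z=7). The strongest nuclear pull (Si⁴⁺) gives the smallest ion.

N³⁻ > O²⁻ > F⁻ > Mg²⁺ > Al³⁺ > Si⁴⁺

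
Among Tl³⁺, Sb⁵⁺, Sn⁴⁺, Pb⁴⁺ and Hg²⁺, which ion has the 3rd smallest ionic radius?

First list Z and electron count for each: Sb⁵⁺ (Z=51, 46 e⁻), Sn⁴⁺ (Z=50, 46 e⁻), Pb⁴⁺ (Z=82, 78 e⁻), Tl³⁺ (Z=81, 78 e⁻), Hg²⁺ (Z=80, 78 e⁻). Sb⁵⁺ < Sn⁴⁺ (both 46 e⁻, Z=51>50); Sn⁴⁺ < Pb⁴⁺ (same group, period 5 vs 6); Pb⁴⁺ < Tl³⁺ (both 78 e⁻, Z=82>81); Tl³⁺ < Hg²⁺ (both 78 e⁻, Z=81>80).
That gives Sb⁵⁺ < Sn⁴⁺ < Pb⁴⁺ < Tl³⁺ < Hg²⁺. From the smallest end, number 3 is Pb⁴⁺.

Pb⁴⁺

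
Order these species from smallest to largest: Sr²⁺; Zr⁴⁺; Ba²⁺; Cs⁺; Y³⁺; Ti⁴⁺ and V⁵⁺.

V⁵⁺ < Ti⁴⁺ < Zr⁴⁺ < Y³⁺ < Sr²⁺ < Ba²⁺ < Cs⁺

Work out protons and electrons: V⁵⁺ (Z=23, 18 e⁻), Ti⁴⁺ (Z=22, 18 e⁻), Zr⁴⁺ (Z=40, 36 e⁻), Y³⁺ (Z=39, 36 e⁻), Sr²⁺ (Z=38, 36 e⁻), Ba²⁺ (Z=56, 54 e⁻), Cs⁺ (Z=55, 54 e⁻). V⁵⁺ < Ti⁴⁺ (both 18 e⁻, Z=23>22); Ti⁴⁺ < Zr⁴⁺ (same group, 1 shell fewer); Zr⁴⁺ < Y³⁺ (both 36 e⁻, Z=40>39); Y³⁺ < Sr²⁺ (isoelectronic, higher Z=39 is smaller); Sr²⁺ < Ba²⁺ (same group, 1 shell fewer); Ba²⁺ < Cs⁺ (isoelectronic, higher Z=56 is smaller).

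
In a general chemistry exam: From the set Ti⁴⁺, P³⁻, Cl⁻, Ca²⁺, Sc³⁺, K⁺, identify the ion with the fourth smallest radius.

K⁺

All of these have 18 electrons (isoelectronic). With the same electron cloud, the ion with the most protons pulls it in tightest. Nuclear charges: Ti⁴⁺ (Z=22), Sc³⁺ (Z=21), Ca²⁺ (Z=20), K⁺ (Z=19), Cl⁻ (Z=17), P³⁻ (Z=15). Highest Z is smallest.
So the order is Ti⁴⁺ < Sc³⁺ < Ca²⁺ < K⁺ < Cl⁻ < P³⁻; the 4th-smallest ion is K⁺.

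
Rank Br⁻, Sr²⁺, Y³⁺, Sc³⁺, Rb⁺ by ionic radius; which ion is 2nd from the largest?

Electron counts and nuclear charges: Sc³⁺ has 18 e⁻ (Z=21), Y³⁺ has 36 e⁻ (Z=39), Sr²⁺ has 36 e⁻ (Z=38), Rb⁺ has 36 e⁻ (Z=37), Br⁻ has 36 e⁻ (Z=35). Sc³⁺ < Y³⁺ (same group, period 4 vs 5); Y³⁺ < Sr²⁺ (isoelectronic, higher Z=39 is smaller); Sr²⁺ < Rb⁺ (both 36 e⁻, Z=38>37); Rb⁺ < Br⁻ (isoelectronic, higher Z=37 is smaller).
Ordering: Sc³⁺ < Y³⁺ < Sr²⁺ < Rb⁺ < Br⁻. The 2nd largest is Rb⁺.

Rb⁺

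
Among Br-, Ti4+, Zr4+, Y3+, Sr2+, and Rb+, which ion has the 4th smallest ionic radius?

Electron counts and nuclear charges: Ti4+ has 18 e⁻ (Z=22), Zr4+ has 36 e⁻ (Z=40), Y3+ has 36 e⁻ (Z=39), Sr2+ has 36 e⁻ (Z=38), Rb+ has 36 e⁻ (Z=37), Br- has 36 e⁻ (Z=35). Ti4+ < Zr4+ (same group, 1 shell fewer); Zr4+ < Y3+ (both 36 e⁻, Z=40>39); Y3+ < Sr2+ (isoelectronic, higher Z=39 is smaller); Sr2+ < Rb+ (isoelectronic, higher Z=38 is smaller); Rb+ < Br- (both 36 e⁻, Z=37>35).
Ordering: Ti4+ < Zr4+ < Y3+ < Sr2+ < Rb+ < Br-. The 4th smallest is Sr2+.

Sr2+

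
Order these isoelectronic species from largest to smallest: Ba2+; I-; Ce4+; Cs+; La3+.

I- > Cs+ > Ba2+ > La3+ > Ce4+

All of these have 54 electrons (isoelectronic). With the same electron cloud, the ion with the most protons pulls it in tightest. Nuclear charges: Ce4+ (Z=58), La3+ (Z=57), Ba2+ (Z=56), Cs+ (Z=55), I- (Z=53). Highest Z is smallest.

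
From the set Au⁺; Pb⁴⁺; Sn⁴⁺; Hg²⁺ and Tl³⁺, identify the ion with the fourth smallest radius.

Hg²⁺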